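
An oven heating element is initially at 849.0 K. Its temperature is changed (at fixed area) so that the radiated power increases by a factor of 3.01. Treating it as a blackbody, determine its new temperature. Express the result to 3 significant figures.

P ∝ T⁴, so T₂/T₁ = (P₂/P₁)^(1/4) = (3.01)^(1/4) = 1.31717.
T₂ = 849.0 × 1.31717 = 1.12×10³ K.

T₂ ≈ 1.12×10³ K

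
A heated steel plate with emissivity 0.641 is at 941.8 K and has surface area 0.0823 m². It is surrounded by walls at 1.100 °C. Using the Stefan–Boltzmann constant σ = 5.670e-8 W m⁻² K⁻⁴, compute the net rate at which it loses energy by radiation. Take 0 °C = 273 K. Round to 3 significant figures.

Net loss ≈ 2.34×10³ W

Surroundings: T = 1.100 °C + 273 = 274.100 K.
Area A = 0.0823 m².
Net radiated power P_net = εσA(T⁴ − T₀⁴) = 0.641×5.670×10⁻⁸×0.0823×(941.8⁴ − 274.100⁴).
T⁴ − T₀⁴ = 7.86746×10¹¹ − 5.64464×10⁹ = 7.81101×10¹¹ K⁴, so P_net = 2.34×10³ W.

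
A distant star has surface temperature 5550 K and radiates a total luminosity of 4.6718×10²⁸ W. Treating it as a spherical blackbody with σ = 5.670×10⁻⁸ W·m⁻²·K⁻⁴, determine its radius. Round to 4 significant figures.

R ≈ 8.313×10⁹ m

L = 4πR²σT⁴ ⇒ R = √(L/(4πσT⁴)).
σT⁴ = 5.37966×10⁷ W/m², so R = √(4.6718×10²⁸/(4π×5.37966×10⁷)) = 8.313×10⁹ m.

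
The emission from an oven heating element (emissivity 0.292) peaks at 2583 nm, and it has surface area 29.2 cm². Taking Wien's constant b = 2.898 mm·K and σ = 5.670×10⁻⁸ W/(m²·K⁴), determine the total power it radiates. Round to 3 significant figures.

P ≈ 76.6 W

Wien's law: T = b/λ_max = 2.898×10⁻³/2.583×10⁻⁶ = 1121.95 K.
Area A = 29.2 cm² = 2.92×10⁻³ m².
Then P = εσAT⁴ = 0.292×5.670×10⁻⁸×2.92×10⁻³×(1121.95)⁴ = 76.6 W.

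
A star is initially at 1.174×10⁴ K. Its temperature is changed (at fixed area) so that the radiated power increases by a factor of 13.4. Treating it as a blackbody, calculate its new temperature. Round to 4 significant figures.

P ∝ T⁴, so T₂/T₁ = (P₂/P₁)^(1/4) = (13.4)^(1/4) = 1.91327.
T₂ = 1.174×10⁴ × 1.91327 = 2.246×10⁴ K.

T₂ ≈ 2.246×10⁴ K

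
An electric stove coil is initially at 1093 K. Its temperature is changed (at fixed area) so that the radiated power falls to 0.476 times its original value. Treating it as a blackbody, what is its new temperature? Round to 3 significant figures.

T₂ ≈ 908 K

P ∝ T⁴, so T₂/T₁ = (P₂/P₁)^(1/4) = (0.476)^(1/4) = 0.830619.
T₂ = 1093 × 0.830619 = 908 K.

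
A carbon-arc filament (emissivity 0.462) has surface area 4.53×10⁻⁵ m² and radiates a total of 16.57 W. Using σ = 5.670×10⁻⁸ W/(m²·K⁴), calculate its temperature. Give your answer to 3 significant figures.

Area A = 4.53×10⁻⁵ m².
P = εσAT⁴ ⇒ T = (P/(εσA))^(1/4) = (16.57/(0.462×5.670×10⁻⁸×4.53×10⁻⁵))^(1/4) = 1.93×10³ K.

T ≈ 1.93×10³ K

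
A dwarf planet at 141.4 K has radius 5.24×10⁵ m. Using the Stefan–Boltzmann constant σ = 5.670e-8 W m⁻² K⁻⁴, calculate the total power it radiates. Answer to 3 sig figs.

Surface area A = 4πR² = 4π(5.24×10⁵ m)² = 3.45042×10¹² m².
P = σAT⁴ = 5.670×10⁻⁸ × 3.45042×10¹² × (141.4)⁴ = 7.82×10¹³ W.

P ≈ 7.82×10¹³ W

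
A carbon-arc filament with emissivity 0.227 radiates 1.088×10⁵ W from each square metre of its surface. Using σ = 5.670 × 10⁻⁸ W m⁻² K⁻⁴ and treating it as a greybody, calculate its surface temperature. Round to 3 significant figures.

I = εσT⁴, so T = (I/εσ)^(1/4) = (1.088×10⁵/(0.227×5.670×10⁻⁸))^(1/4) = 1.71×10³ K.

T ≈ 1.71×10³ K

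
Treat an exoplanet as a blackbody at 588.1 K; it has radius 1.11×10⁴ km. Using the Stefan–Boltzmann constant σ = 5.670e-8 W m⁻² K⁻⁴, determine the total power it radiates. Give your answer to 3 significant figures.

P ≈ 1.05×10¹⁹ W

Surface area A = 4πR² = 4π(1.11×10⁷ m)² = 1.54830×10¹⁵ m².
P = σAT⁴ = 5.670×10⁻⁸ × 1.54830×10¹⁵ × (588.1)⁴ = 1.05×10¹⁹ W.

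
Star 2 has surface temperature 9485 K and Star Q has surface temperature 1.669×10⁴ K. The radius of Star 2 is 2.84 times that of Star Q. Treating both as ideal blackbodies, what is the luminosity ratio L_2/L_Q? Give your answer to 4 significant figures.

L ∝ R²T⁴, so L_2/L_Q = (R_2/R_Q)²(T_2/T_Q)⁴ = (2.84)² × (9485/1.669×10⁴)⁴ = 8.0656 × 0.104310 = 0.8413.

L_2/L_Q ≈ 0.8413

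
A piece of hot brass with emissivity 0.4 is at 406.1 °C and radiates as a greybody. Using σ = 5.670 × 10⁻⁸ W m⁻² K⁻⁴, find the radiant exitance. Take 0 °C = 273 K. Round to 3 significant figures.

T = 406.1 °C + 273 = 679.1 K.
Stefan–Boltzmann: I = εσT⁴ = 0.4 × 5.670×10⁻⁸ × (679.1)⁴ = 4.82×10³ W/m².

I ≈ 4.82×10³ W/m²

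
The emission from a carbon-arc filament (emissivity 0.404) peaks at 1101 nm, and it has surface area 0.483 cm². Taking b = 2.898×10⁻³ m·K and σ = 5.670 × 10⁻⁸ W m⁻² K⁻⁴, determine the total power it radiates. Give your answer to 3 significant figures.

P ≈ 53.1 W

Wien's law: T = b/λ_max = 2.898×10⁻³/1.101×10⁻⁶ = 2632.15 K.
Area A = 0.483 cm² = 4.83×10⁻⁵ m².
Then P = εσAT⁴ = 0.404×5.670×10⁻⁸×4.83×10⁻⁵×(2632.15)⁴ = 53.1 W.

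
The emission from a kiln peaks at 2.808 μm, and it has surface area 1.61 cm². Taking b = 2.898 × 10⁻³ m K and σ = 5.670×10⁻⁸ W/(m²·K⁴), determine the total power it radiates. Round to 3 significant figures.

P ≈ 10.4 W

Wien's law: T = b/λ_max = 2.898×10⁻³/2.808×10⁻⁶ = 1032.05 K.
Area A = 1.61 cm² = 1.61×10⁻⁴ m².
Then P = σAT⁴ = 5.670×10⁻⁸×1.61×10⁻⁴×(1032.05)⁴ = 10.4 W.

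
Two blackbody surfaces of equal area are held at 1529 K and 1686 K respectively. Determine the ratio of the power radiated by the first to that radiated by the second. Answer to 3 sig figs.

P₁/P₂ ≈ 0.676

With equal areas, P₁/P₂ = (T₁/T₂)⁴ = (1529/1686)⁴ = 0.676.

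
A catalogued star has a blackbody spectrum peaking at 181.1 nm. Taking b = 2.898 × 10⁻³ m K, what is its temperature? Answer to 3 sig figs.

Wien's law gives T = b/λ_max = (2.898×10⁻³ m·K)/(1.811×10⁻⁷ m) = 1.60×10⁴ K.

T ≈ 1.60×10⁴ K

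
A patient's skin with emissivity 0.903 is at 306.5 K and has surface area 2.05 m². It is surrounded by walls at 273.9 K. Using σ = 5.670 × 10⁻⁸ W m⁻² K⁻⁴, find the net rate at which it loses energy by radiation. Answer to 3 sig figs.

Area A = 2.05 m².
Net radiated power P_net = εσA(T⁴ − T₀⁴) = 0.903×5.670×10⁻⁸×2.05×(306.5⁴ − 273.9⁴).
T⁴ − T₀⁴ = 8.82515×10⁹ − 5.62818×10⁹ = 3.19697×10⁹ K⁴, so P_net = 336 W.

Net loss ≈ 336 W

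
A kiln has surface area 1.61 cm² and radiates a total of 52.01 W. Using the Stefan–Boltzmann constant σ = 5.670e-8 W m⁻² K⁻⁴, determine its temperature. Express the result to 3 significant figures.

T ≈ 1.54×10³ K

Area A = 1.61 cm² = 1.61×10⁻⁴ m².
P = σAT⁴ ⇒ T = (P/(σA))^(1/4) = (52.01/(5.670×10⁻⁸×1.61×10⁻⁴))^(1/4) = 1.54×10³ K.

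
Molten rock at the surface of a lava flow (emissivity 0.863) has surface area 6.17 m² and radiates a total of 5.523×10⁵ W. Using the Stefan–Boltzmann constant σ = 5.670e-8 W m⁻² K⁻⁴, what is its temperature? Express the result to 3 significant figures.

T ≈ 1.16×10³ K

Area A = 6.17 m².
P = εσAT⁴ ⇒ T = (P/(εσA))^(1/4) = (5.523×10⁵/(0.863×5.670×10⁻⁸×6.17))^(1/4) = 1.16×10³ K.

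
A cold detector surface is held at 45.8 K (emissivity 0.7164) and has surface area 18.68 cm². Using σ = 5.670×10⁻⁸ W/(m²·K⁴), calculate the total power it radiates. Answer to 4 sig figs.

P ≈ 3.339×10⁻⁴ W

Area A = 18.68 cm² = 1.868×10⁻³ m².
P = εσAT⁴ = 0.7164 × 5.670×10⁻⁸ × 1.868×10⁻³ × (45.8)⁴ = 3.339×10⁻⁴ W.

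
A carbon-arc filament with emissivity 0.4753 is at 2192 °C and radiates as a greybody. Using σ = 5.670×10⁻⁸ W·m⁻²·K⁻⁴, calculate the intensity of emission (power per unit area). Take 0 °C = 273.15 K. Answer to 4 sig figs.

T = 2192 °C + 273.15 = 2465.15 K.
Stefan–Boltzmann: I = εσT⁴ = 0.4753 × 5.670×10⁻⁸ × (2465.15)⁴ = 9.952×10⁵ W/m².

I ≈ 9.952×10⁵ W/m²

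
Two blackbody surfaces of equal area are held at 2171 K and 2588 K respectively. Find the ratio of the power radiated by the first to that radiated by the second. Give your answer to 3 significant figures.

With equal areas, P₁/P₂ = (T₁/T₂)⁴ = (2171/2588)⁴ = 0.495.

P₁/P₂ ≈ 0.495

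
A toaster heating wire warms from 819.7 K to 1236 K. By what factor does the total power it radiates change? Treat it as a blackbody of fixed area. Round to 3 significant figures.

P₂/P₁ ≈ 5.17

P ∝ T⁴, so P₂/P₁ = (T₂/T₁)⁴ = (1236/819.7)⁴ = (1.50787)⁴ = 5.17.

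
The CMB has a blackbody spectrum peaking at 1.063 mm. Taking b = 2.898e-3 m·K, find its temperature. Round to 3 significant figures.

Wien's law gives T = b/λ_max = (2.898×10⁻³ m·K)/(1.063×10⁻³ m) = 2.73 K.

T ≈ 2.73 K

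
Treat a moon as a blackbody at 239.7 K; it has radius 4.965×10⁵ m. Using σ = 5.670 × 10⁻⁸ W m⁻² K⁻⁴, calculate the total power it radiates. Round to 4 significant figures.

Surface area A = 4πR² = 4π(4.965×10⁵ m)² = 3.09776×10¹² m².
P = σAT⁴ = 5.670×10⁻⁸ × 3.09776×10¹² × (239.7)⁴ = 5.798×10¹⁴ W.

P ≈ 5.798×10¹⁴ W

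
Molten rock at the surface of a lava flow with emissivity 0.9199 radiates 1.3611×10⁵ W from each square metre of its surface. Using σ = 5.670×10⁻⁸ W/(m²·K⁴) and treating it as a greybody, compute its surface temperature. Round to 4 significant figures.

T ≈ 1271 K

I = εσT⁴, so T = (I/εσ)^(1/4) = (1.3611×10⁵/(0.9199×5.670×10⁻⁸))^(1/4) = 1271 K.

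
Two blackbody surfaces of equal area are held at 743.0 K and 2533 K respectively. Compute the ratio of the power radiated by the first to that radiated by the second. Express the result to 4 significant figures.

P₁/P₂ ≈ 7.403×10⁻³

With equal areas, P₁/P₂ = (T₁/T₂)⁴ = (743.0/2533)⁴ = 7.403×10⁻³.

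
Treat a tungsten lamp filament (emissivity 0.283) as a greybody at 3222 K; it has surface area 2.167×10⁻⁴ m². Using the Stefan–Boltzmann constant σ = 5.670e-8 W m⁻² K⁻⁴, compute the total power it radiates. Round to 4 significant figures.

Area A = 2.167×10⁻⁴ m².
P = εσAT⁴ = 0.283 × 5.670×10⁻⁸ × 2.167×10⁻⁴ × (3222)⁴ = 374.7 W.

P ≈ 374.7 W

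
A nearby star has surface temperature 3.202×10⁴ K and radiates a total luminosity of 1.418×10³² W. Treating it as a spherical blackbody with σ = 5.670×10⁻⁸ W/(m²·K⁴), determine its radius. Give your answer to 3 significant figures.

R ≈ 1.38×10¹⁰ m

L = 4πR²σT⁴ ⇒ R = √(L/(4πσT⁴)).
σT⁴ = 5.96030×10¹⁰ W/m², so R = √(1.418×10³²/(4π×5.96030×10¹⁰)) = 1.38×10¹⁰ m.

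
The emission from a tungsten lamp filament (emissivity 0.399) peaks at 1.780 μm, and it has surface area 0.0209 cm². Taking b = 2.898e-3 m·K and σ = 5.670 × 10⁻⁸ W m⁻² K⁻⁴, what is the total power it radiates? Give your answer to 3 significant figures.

P ≈ 0.332 W

Wien's law: T = b/λ_max = 2.898×10⁻³/1.780×10⁻⁶ = 1628.09 K.
Area A = 0.0209 cm² = 2.09×10⁻⁶ m².
Then P = εσAT⁴ = 0.399×5.670×10⁻⁸×2.09×10⁻⁶×(1628.09)⁴ = 0.332 W.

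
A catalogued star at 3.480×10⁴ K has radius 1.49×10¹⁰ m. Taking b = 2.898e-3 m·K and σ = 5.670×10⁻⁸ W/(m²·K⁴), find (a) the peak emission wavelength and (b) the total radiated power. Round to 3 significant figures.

λ_max ≈ 83.3 nm; P ≈ 2.32×10³² W

(a) λ_max = b/T = 2.898×10⁻³/3.480×10⁴ = 8.328×10⁻⁸ m = 83.3 nm.
Surface area A = 4πR² = 4π(1.49×10¹⁰ m)² = 2.78986×10²¹ m².
(b) P = σAT⁴ = 5.670×10⁻⁸×2.78986×10²¹×(3.480×10⁴)⁴ = 2.32×10³² W.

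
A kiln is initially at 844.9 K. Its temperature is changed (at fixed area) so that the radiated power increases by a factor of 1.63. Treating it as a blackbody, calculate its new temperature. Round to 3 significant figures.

P ∝ T⁴, so T₂/T₁ = (P₂/P₁)^(1/4) = (1.63)^(1/4) = 1.12992.
T₂ = 844.9 × 1.12992 = 955 K.

T₂ ≈ 955 K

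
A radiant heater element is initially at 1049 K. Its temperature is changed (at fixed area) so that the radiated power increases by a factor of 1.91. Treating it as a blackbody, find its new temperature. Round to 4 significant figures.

P ∝ T⁴, so T₂/T₁ = (P₂/P₁)^(1/4) = (1.91)^(1/4) = 1.17560.
T₂ = 1049 × 1.17560 = 1233 K.

T₂ ≈ 1233 K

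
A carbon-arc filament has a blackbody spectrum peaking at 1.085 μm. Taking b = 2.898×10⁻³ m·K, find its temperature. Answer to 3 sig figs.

Wien's law gives T = b/λ_max = (2.898×10⁻³ m·K)/(1.085×10⁻⁶ m) = 2.67×10³ K.

T ≈ 2.67×10³ K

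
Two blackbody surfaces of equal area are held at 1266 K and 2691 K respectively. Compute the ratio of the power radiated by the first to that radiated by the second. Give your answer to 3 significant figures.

P₁/P₂ ≈ 0.0490

With equal areas, P₁/P₂ = (T₁/T₂)⁴ = (1266/2691)⁴ = 0.0490.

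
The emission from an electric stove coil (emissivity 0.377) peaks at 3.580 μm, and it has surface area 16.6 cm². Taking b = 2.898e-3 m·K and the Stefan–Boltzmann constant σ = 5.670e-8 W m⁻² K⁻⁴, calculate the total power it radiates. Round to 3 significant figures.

P ≈ 15.2 W

Wien's law: T = b/λ_max = 2.898×10⁻³/3.580×10⁻⁶ = 809.497 K.
Area A = 16.6 cm² = 1.66×10⁻³ m².
Then P = εσAT⁴ = 0.377×5.670×10⁻⁸×1.66×10⁻³×(809.497)⁴ = 15.2 W.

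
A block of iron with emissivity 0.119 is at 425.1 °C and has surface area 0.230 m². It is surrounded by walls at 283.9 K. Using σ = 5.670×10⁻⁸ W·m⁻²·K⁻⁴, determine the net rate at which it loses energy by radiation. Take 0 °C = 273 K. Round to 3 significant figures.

T = 425.1 °C + 273 = 698.1 K.
Area A = 0.230 m².
Net radiated power P_net = εσA(T⁴ − T₀⁴) = 0.119×5.670×10⁻⁸×0.230×(698.1⁴ − 283.9⁴).
T⁴ − T₀⁴ = 2.37504×10¹¹ − 6.49623×10⁹ = 2.31008×10¹¹ K⁴, so P_net = 358 W.

Net loss ≈ 358 W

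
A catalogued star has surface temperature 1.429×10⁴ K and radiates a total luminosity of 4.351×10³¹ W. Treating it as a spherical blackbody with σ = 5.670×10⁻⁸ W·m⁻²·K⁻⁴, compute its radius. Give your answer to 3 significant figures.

R ≈ 3.83×10¹⁰ m

L = 4πR²σT⁴ ⇒ R = √(L/(4πσT⁴)).
σT⁴ = 2.36435×10⁹ W/m², so R = √(4.351×10³¹/(4π×2.36435×10⁹)) = 3.83×10¹⁰ m.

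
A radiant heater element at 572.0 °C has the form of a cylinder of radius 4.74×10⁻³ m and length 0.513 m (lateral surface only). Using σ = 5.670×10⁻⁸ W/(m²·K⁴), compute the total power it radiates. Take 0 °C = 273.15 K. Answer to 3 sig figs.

T = 572.0 °C + 273.15 = 845.15 K.
Lateral area A = 2πrL = 2π×4.74×10⁻³×0.513 = 0.0152783 m².
P = σAT⁴ = 5.670×10⁻⁸ × 0.0152783 × (845.15)⁴ = 442 W.

P ≈ 442 W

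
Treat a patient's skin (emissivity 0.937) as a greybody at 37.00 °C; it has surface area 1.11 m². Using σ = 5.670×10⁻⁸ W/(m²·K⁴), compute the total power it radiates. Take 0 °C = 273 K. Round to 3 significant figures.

P ≈ 545 W

T = 37.00 °C + 273 = 310.00 K.
Area A = 1.11 m².
P = εσAT⁴ = 0.937 × 5.670×10⁻⁸ × 1.11 × (310.00)⁴ = 545 W.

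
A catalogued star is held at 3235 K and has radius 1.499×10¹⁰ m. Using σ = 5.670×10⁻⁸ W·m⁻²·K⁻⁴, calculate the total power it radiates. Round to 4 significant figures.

P ≈ 1.753×10²⁸ W

Surface area A = 4πR² = 4π(1.499×10¹⁰ m)² = 2.82366×10²¹ m².
P = σAT⁴ = 5.670×10⁻⁸ × 2.82366×10²¹ × (3235)⁴ = 1.753×10²⁸ W.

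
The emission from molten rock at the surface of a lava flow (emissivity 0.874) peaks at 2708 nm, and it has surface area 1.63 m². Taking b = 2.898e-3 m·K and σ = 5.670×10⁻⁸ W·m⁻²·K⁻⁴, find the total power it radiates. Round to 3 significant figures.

Wien's law: T = b/λ_max = 2.898×10⁻³/2.708×10⁻⁶ = 1070.16 K.
Area A = 1.63 m².
Then P = εσAT⁴ = 0.874×5.670×10⁻⁸×1.63×(1070.16)⁴ = 1.06×10⁵ W.

P ≈ 1.06×10⁵ W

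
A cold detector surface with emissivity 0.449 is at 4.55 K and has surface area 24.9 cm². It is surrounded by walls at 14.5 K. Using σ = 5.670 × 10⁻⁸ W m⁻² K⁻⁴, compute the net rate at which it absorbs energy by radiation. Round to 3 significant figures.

Net gain ≈ 2.78×10⁻⁶ W

Area A = 24.9 cm² = 2.49×10⁻³ m².
Net radiated power P_net = εσA(T⁴ − T₀⁴) = 0.449×5.670×10⁻⁸×2.49×10⁻³×(4.55⁴ − 14.5⁴).
T⁴ − T₀⁴ = 428.594 − 44205.1 = -43776.5 K⁴, so P_net = -2.78×10⁻⁶ W — negative, meaning a net gain of 2.78×10⁻⁶ W.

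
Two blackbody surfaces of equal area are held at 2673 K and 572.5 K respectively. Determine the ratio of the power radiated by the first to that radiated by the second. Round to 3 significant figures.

With equal areas, P₁/P₂ = (T₁/T₂)⁴ = (2673/572.5)⁴ = 475.

P₁/P₂ ≈ 475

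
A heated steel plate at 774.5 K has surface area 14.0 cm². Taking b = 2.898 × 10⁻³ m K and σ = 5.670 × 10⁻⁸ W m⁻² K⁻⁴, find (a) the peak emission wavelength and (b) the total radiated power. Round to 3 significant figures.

(a) λ_max = b/T = 2.898×10⁻³/774.5 = 3.742×10⁻⁶ m = 3.74 μm.
Area A = 14.0 cm² = 1.40×10⁻³ m².
(b) P = σAT⁴ = 5.670×10⁻⁸×1.40×10⁻³×(774.5)⁴ = 28.6 W.

λ_max ≈ 3.74 μm; P ≈ 28.6 W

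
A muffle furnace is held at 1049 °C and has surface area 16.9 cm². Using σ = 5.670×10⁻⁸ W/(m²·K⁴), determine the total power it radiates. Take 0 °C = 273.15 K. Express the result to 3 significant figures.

P ≈ 293 W

T = 1049 °C + 273.15 = 1322.15 K.
Area A = 16.9 cm² = 1.69×10⁻³ m².
P = σAT⁴ = 5.670×10⁻⁸ × 1.69×10⁻³ × (1322.15)⁴ = 293 W.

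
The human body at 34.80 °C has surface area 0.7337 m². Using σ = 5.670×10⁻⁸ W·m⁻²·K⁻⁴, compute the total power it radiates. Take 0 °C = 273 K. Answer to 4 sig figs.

P ≈ 373.4 W

T = 34.80 °C + 273 = 307.80 K.
Area A = 0.7337 m².
P = σAT⁴ = 5.670×10⁻⁸ × 0.7337 × (307.80)⁴ = 373.4 W.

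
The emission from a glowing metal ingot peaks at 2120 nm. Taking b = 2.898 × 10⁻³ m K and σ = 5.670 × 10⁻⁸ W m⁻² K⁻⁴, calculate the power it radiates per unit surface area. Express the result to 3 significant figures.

I ≈ 1.98×10⁵ W/m²

Wien's law: T = b/λ_max = 2.898×10⁻³/2.120×10⁻⁶ = 1366.98 K.
Then I = σT⁴ = 5.670×10⁻⁸×(1366.98)⁴ = 1.98×10⁵ W/m².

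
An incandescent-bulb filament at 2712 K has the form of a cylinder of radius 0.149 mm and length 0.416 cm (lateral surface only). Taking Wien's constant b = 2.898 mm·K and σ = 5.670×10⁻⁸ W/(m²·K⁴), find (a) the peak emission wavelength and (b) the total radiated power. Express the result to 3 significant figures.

λ_max ≈ 1.07 μm; P ≈ 11.9 W

(a) λ_max = b/T = 2.898×10⁻³/2712 = 1.069×10⁻⁶ m = 1.07 μm.
Lateral area A = 2πrL = 2π×1.49×10⁻⁴×4.16×10⁻³ = 3.89457×10⁻⁶ m².
(b) P = σAT⁴ = 5.670×10⁻⁸×3.89457×10⁻⁶×(2712)⁴ = 11.9 W.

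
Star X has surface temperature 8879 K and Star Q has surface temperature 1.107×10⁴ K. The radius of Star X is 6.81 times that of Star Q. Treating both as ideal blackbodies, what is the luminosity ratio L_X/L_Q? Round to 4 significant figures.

L ∝ R²T⁴, so L_X/L_Q = (R_X/R_Q)²(T_X/T_Q)⁴ = (6.81)² × (8879/1.107×10⁴)⁴ = 46.3761 × 0.413872 = 19.19.

L_X/L_Q ≈ 19.19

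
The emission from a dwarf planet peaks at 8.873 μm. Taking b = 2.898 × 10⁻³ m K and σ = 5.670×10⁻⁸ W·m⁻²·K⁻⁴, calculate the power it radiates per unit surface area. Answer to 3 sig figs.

I ≈ 645 W/m²

Wien's law: T = b/λ_max = 2.898×10⁻³/8.873×10⁻⁶ = 326.609 K.
Then I = σT⁴ = 5.670×10⁻⁸×(326.609)⁴ = 645 W/m².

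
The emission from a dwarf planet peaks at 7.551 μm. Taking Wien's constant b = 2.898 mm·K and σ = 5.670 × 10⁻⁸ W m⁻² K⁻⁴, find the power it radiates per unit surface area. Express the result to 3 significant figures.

Wien's law: T = b/λ_max = 2.898×10⁻³/7.551×10⁻⁶ = 383.790 K.
Then I = σT⁴ = 5.670×10⁻⁸×(383.790)⁴ = 1.23×10³ W/m².

I ≈ 1.23×10³ W/m²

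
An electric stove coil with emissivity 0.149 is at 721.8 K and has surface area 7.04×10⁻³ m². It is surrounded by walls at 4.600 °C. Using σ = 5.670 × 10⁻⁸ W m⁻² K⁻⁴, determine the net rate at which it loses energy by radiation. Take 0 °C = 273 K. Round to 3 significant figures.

Net loss ≈ 15.8 W

Surroundings: T = 4.600 °C + 273 = 277.600 K.
Area A = 7.04×10⁻³ m².
Net radiated power P_net = εσA(T⁴ − T₀⁴) = 0.149×5.670×10⁻⁸×7.04×10⁻³×(721.8⁴ − 277.600⁴).
T⁴ − T₀⁴ = 2.71436×10¹¹ − 5.93851×10⁹ = 2.65497×10¹¹ K⁴, so P_net = 15.8 W.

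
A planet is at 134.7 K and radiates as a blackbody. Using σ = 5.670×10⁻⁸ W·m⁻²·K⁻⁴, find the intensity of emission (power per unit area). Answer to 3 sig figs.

Stefan–Boltzmann: I = σT⁴ = 5.670×10⁻⁸ × (134.7)⁴ = 18.7 W/m².

I ≈ 18.7 W/m²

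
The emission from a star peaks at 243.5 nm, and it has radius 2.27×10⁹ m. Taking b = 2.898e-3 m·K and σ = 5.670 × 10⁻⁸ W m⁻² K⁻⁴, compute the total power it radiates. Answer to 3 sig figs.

Wien's law: T = b/λ_max = 2.898×10⁻³/2.435×10⁻⁷ = 11901.4 K.
Surface area A = 4πR² = 4π(2.27×10⁹ m)² = 6.47533×10¹⁹ m².
Then P = σAT⁴ = 5.670×10⁻⁸×6.47533×10¹⁹×(11901.4)⁴ = 7.37×10²⁸ W.

P ≈ 7.37×10²⁸ W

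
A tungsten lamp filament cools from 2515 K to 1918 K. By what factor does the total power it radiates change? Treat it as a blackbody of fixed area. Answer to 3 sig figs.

P ∝ T⁴, so P₂/P₁ = (T₂/T₁)⁴ = (1918/2515)⁴ = (0.762624)⁴ = 0.338.

P₂/P₁ ≈ 0.338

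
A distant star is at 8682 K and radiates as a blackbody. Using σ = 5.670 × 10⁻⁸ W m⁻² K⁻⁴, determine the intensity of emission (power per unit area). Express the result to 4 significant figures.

I ≈ 3.222×10⁸ W/m²

Stefan–Boltzmann: I = σT⁴ = 5.670×10⁻⁸ × (8682)⁴ = 3.222×10⁸ W/m².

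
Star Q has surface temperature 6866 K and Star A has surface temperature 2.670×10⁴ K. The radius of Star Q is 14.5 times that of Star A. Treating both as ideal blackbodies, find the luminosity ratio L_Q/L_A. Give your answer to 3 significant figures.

L ∝ R²T⁴, so L_Q/L_A = (R_Q/R_A)²(T_Q/T_A)⁴ = (14.5)² × (6866/2.670×10⁴)⁴ = 210.25 × 4.37291×10⁻³ = 0.919.

L_Q/L_A ≈ 0.919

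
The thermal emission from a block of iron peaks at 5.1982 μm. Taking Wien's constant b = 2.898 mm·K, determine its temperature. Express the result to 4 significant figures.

T ≈ 557.5 K

Wien's law gives T = b/λ_max = (2.898×10⁻³ m·K)/(5.1982×10⁻⁶ m) = 557.5 K.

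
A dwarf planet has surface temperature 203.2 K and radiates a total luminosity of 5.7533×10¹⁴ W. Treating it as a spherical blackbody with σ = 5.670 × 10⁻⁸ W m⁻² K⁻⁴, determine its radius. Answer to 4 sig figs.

L = 4πR²σT⁴ ⇒ R = √(L/(4πσT⁴)).
σT⁴ = 96.6669 W/m², so R = √(5.7533×10¹⁴/(4π×96.6669)) = 6.882×10⁵ m.

R ≈ 6.882×10⁵ m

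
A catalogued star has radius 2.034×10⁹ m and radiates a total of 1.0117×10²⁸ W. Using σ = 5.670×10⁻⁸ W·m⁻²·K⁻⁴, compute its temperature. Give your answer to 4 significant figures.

Surface area A = 4πR² = 4π(2.034×10⁹ m)² = 5.19890×10¹⁹ m².
P = σAT⁴ ⇒ T = (P/(σA))^(1/4) = (1.0117×10²⁸/(5.670×10⁻⁸×5.19890×10¹⁹))^(1/4) = 7654 K.

T ≈ 7654 K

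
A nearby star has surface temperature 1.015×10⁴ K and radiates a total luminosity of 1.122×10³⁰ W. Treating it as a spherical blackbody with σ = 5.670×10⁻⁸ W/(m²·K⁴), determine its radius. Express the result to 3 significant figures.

R ≈ 1.22×10¹⁰ m

L = 4πR²σT⁴ ⇒ R = √(L/(4πσT⁴)).
σT⁴ = 6.01793×10⁸ W/m², so R = √(1.122×10³⁰/(4π×6.01793×10⁸)) = 1.22×10¹⁰ m.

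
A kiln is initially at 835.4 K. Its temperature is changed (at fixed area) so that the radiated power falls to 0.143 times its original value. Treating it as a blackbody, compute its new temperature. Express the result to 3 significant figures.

T₂ ≈ 514 K

P ∝ T⁴, so T₂/T₁ = (P₂/P₁)^(1/4) = (0.143)^(1/4) = 0.614942.
T₂ = 835.4 × 0.614942 = 514 K.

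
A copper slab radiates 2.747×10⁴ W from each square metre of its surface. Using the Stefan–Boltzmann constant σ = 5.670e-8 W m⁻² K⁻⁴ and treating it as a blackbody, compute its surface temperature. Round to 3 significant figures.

I = σT⁴, so T = (I/σ)^(1/4) = (2.747×10⁴/(5.670×10⁻⁸))^(1/4) = 834 K.

T ≈ 834 K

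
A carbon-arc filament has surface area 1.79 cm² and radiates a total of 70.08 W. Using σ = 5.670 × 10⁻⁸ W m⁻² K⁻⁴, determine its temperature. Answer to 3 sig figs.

T ≈ 1.62×10³ K

Area A = 1.79 cm² = 1.79×10⁻⁴ m².
P = σAT⁴ ⇒ T = (P/(σA))^(1/4) = (70.08/(5.670×10⁻⁸×1.79×10⁻⁴))^(1/4) = 1.62×10³ K.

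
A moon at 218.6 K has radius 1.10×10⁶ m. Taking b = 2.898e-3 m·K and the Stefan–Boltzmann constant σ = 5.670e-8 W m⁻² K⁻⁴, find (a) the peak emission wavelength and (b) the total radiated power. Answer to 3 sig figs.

λ_max ≈ 13.3 μm; P ≈ 1.97×10¹⁵ W

(a) λ_max = b/T = 2.898×10⁻³/218.6 = 1.326×10⁻⁵ m = 13.3 μm.
Surface area A = 4πR² = 4π(1.10×10⁶ m)² = 1.52053×10¹³ m².
(b) P = σAT⁴ = 5.670×10⁻⁸×1.52053×10¹³×(218.6)⁴ = 1.97×10¹⁵ W.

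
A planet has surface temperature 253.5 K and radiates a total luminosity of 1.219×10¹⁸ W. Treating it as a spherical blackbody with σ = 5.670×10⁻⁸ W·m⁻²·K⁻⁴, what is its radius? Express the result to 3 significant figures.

R ≈ 2.04×10⁷ m

L = 4πR²σT⁴ ⇒ R = √(L/(4πσT⁴)).
σT⁴ = 234.150 W/m², so R = √(1.219×10¹⁸/(4π×234.150)) = 2.04×10⁷ m.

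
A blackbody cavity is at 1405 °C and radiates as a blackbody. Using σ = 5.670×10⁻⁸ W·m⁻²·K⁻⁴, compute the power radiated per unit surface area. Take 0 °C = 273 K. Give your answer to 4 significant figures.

T = 1405 °C + 273 = 1678 K.
Stefan–Boltzmann: I = σT⁴ = 5.670×10⁻⁸ × (1678)⁴ = 4.495×10⁵ W/m².

I ≈ 4.495×10⁵ W/m²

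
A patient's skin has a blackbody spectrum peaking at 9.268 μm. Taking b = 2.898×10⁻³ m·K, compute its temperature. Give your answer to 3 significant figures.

T ≈ 313 K

Wien's law gives T = b/λ_max = (2.898×10⁻³ m·K)/(9.268×10⁻⁶ m) = 313 K.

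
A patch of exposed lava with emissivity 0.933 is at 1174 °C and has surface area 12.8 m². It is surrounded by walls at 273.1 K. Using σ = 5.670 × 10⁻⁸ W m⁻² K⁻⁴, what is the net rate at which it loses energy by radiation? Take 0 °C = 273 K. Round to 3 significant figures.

T = 1174 °C + 273 = 1447 K.
Area A = 12.8 m².
Net radiated power P_net = εσA(T⁴ − T₀⁴) = 0.933×5.670×10⁻⁸×12.8×(1447⁴ − 273.1⁴).
T⁴ − T₀⁴ = 4.38404×10¹² − 5.56271×10⁹ = 4.37848×10¹² K⁴, so P_net = 2.96×10⁶ W.

Net loss ≈ 2.96×10⁶ W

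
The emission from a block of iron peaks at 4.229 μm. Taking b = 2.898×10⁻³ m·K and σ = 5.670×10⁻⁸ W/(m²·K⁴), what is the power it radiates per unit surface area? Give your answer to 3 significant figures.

Wien's law: T = b/λ_max = 2.898×10⁻³/4.229×10⁻⁶ = 685.268 K.
Then I = σT⁴ = 5.670×10⁻⁸×(685.268)⁴ = 1.25×10⁴ W/m².

I ≈ 1.25×10⁴ W/m²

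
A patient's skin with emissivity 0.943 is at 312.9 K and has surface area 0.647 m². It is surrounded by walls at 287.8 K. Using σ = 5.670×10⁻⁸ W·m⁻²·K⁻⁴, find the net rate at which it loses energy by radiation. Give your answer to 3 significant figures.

Area A = 0.647 m².
Net radiated power P_net = εσA(T⁴ − T₀⁴) = 0.943×5.670×10⁻⁸×0.647×(312.9⁴ − 287.8⁴).
T⁴ − T₀⁴ = 9.58567×10⁹ − 6.86062×10⁹ = 2.72505×10⁹ K⁴, so P_net = 94.3 W.

Net loss ≈ 94.3 W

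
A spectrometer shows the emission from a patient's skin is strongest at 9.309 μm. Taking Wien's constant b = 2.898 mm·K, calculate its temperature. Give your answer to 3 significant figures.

Wien's law gives T = b/λ_max = (2.898×10⁻³ m·K)/(9.309×10⁻⁶ m) = 311 K.

T ≈ 311 K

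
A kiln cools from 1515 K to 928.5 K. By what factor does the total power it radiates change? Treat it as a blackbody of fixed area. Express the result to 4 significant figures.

P ∝ T⁴, so P₂/P₁ = (T₂/T₁)⁴ = (928.5/1515)⁴ = (0.612871)⁴ = 0.1411.

P₂/P₁ ≈ 0.1411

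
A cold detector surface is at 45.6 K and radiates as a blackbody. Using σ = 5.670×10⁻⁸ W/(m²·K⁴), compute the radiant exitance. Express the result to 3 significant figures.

Stefan–Boltzmann: I = σT⁴ = 5.670×10⁻⁸ × (45.6)⁴ = 0.245 W/m².

I ≈ 0.245 W/m²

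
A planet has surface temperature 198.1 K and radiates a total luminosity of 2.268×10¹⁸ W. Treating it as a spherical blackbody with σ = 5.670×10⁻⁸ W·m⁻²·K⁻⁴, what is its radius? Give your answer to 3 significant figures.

L = 4πR²σT⁴ ⇒ R = √(L/(4πσT⁴)).
σT⁴ = 87.3215 W/m², so R = √(2.268×10¹⁸/(4π×87.3215)) = 4.55×10⁷ m.

R ≈ 4.55×10⁷ m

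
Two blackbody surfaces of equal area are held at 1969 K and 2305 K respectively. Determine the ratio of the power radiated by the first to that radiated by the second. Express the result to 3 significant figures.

With equal areas, P₁/P₂ = (T₁/T₂)⁴ = (1969/2305)⁴ = 0.532.

P₁/P₂ ≈ 0.532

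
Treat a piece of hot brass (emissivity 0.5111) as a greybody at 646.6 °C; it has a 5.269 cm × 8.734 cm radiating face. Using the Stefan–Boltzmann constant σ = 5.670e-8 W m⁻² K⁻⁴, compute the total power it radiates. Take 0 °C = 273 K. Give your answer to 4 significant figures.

P ≈ 95.37 W

T = 646.6 °C + 273 = 919.6 K.
Area A = 0.05269 × 0.08734 = 4.60194×10⁻³ m².
P = εσAT⁴ = 0.5111 × 5.670×10⁻⁸ × 4.60194×10⁻³ × (919.6)⁴ = 95.37 W.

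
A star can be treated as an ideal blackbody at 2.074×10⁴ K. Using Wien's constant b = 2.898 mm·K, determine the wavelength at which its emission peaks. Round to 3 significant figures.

λ_max ≈ 140 nm

Wien's displacement law: λ_max = b/T = (2.898×10⁻³ m·K)/(2.074×10⁴ K) = 1.397×10⁻⁷ m.
That is 140 nm, in the ultraviolet range.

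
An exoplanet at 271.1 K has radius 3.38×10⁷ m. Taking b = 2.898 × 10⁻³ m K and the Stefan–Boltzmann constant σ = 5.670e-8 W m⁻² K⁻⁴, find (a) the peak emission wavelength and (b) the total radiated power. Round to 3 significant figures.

λ_max ≈ 10.7 μm; P ≈ 4.40×10¹⁸ W

(a) λ_max = b/T = 2.898×10⁻³/271.1 = 1.069×10⁻⁵ m = 10.7 μm.
Surface area A = 4πR² = 4π(3.38×10⁷ m)² = 1.43563×10¹⁶ m².
(b) P = σAT⁴ = 5.670×10⁻⁸×1.43563×10¹⁶×(271.1)⁴ = 4.40×10¹⁸ W.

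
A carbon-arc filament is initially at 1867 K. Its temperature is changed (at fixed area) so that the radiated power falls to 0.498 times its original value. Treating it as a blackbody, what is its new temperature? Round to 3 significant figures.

T₂ ≈ 1.57×10³ K

P ∝ T⁴, so T₂/T₁ = (P₂/P₁)^(1/4) = (0.498)^(1/4) = 0.840054.
T₂ = 1867 × 0.840054 = 1.57×10³ K.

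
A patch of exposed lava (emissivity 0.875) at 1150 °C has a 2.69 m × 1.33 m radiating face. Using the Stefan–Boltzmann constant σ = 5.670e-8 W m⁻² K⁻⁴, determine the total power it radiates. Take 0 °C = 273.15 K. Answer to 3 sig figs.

P ≈ 7.28×10⁵ W

T = 1150 °C + 273.15 = 1423.15 K.
Area A = 2.69 × 1.33 = 3.5777 m².
P = εσAT⁴ = 0.875 × 5.670×10⁻⁸ × 3.5777 × (1423.15)⁴ = 7.28×10⁵ W.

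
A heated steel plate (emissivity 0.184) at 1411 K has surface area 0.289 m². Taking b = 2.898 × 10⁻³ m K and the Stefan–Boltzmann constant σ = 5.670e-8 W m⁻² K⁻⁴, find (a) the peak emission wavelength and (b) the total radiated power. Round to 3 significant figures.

λ_max ≈ 2.05 μm; P ≈ 1.20×10⁴ W

(a) λ_max = b/T = 2.898×10⁻³/1411 = 2.054×10⁻⁶ m = 2.05 μm.
Area A = 0.289 m².
(b) P = εσAT⁴ = 0.184×5.670×10⁻⁸×0.289×(1411)⁴ = 1.20×10⁴ W.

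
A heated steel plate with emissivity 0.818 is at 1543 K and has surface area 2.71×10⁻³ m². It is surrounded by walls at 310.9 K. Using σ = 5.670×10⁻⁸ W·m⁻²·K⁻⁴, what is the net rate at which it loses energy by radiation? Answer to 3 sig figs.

Area A = 2.71×10⁻³ m².
Net radiated power P_net = εσA(T⁴ − T₀⁴) = 0.818×5.670×10⁻⁸×2.71×10⁻³×(1543⁴ − 310.9⁴).
T⁴ − T₀⁴ = 5.66844×10¹² − 9.34293×10⁹ = 5.65910×10¹² K⁴, so P_net = 711 W.

Net loss ≈ 711 W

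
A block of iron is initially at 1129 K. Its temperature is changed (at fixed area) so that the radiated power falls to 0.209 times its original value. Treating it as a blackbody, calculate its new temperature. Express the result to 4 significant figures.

P ∝ T⁴, so T₂/T₁ = (P₂/P₁)^(1/4) = (0.209)^(1/4) = 0.676140.
T₂ = 1129 × 0.676140 = 763.4 K.

T₂ ≈ 763.4 K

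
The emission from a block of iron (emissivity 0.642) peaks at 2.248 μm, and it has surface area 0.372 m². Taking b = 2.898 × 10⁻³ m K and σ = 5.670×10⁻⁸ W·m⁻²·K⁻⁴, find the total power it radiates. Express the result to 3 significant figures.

P ≈ 3.74×10⁴ W

Wien's law: T = b/λ_max = 2.898×10⁻³/2.248×10⁻⁶ = 1289.15 K.
Area A = 0.372 m².
Then P = εσAT⁴ = 0.642×5.670×10⁻⁸×0.372×(1289.15)⁴ = 3.74×10⁴ W.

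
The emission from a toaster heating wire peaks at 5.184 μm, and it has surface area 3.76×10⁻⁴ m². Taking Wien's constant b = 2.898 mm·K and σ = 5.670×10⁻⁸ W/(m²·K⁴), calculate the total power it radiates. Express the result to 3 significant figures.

Wien's law: T = b/λ_max = 2.898×10⁻³/5.184×10⁻⁶ = 559.028 K.
Area A = 3.76×10⁻⁴ m².
Then P = σAT⁴ = 5.670×10⁻⁸×3.76×10⁻⁴×(559.028)⁴ = 2.08 W.

P ≈ 2.08 W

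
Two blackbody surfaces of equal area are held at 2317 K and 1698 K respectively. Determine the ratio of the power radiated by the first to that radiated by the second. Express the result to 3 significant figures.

P₁/P₂ ≈ 3.47

With equal areas, P₁/P₂ = (T₁/T₂)⁴ = (2317/1698)⁴ = 3.47.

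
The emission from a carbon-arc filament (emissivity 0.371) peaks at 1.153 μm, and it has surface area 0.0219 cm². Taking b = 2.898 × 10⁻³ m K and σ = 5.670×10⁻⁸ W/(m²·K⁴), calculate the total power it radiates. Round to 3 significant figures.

Wien's law: T = b/λ_max = 2.898×10⁻³/1.153×10⁻⁶ = 2513.44 K.
Area A = 0.0219 cm² = 2.19×10⁻⁶ m².
Then P = εσAT⁴ = 0.371×5.670×10⁻⁸×2.19×10⁻⁶×(2513.44)⁴ = 1.84 W.

P ≈ 1.84 W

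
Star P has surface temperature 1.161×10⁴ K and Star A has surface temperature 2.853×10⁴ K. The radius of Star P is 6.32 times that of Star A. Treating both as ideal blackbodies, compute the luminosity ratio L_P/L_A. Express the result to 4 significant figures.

L ∝ R²T⁴, so L_P/L_A = (R_P/R_A)²(T_P/T_A)⁴ = (6.32)² × (1.161×10⁴/2.853×10⁴)⁴ = 39.9424 × 0.0274234 = 1.095.

L_P/L_A ≈ 1.095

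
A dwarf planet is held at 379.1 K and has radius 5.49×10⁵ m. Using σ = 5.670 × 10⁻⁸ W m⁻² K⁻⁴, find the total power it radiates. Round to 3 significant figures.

Surface area A = 4πR² = 4π(5.49×10⁵ m)² = 3.78752×10¹² m².
P = σAT⁴ = 5.670×10⁻⁸ × 3.78752×10¹² × (379.1)⁴ = 4.44×10¹⁵ W.

P ≈ 4.44×10¹⁵ W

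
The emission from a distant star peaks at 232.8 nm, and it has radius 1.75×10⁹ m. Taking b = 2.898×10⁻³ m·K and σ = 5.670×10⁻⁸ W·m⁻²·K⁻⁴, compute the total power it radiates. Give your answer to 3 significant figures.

P ≈ 5.24×10²⁸ W

Wien's law: T = b/λ_max = 2.898×10⁻³/2.328×10⁻⁷ = 12448.5 K.
Surface area A = 4πR² = 4π(1.75×10⁹ m)² = 3.84845×10¹⁹ m².
Then P = σAT⁴ = 5.670×10⁻⁸×3.84845×10¹⁹×(12448.5)⁴ = 5.24×10²⁸ W.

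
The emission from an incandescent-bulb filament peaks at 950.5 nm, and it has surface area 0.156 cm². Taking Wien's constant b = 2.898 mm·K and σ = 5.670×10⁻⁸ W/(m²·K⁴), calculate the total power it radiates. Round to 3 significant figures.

P ≈ 76.4 W

Wien's law: T = b/λ_max = 2.898×10⁻³/9.505×10⁻⁷ = 3048.92 K.
Area A = 0.156 cm² = 1.56×10⁻⁵ m².
Then P = σAT⁴ = 5.670×10⁻⁸×1.56×10⁻⁵×(3048.92)⁴ = 76.4 W.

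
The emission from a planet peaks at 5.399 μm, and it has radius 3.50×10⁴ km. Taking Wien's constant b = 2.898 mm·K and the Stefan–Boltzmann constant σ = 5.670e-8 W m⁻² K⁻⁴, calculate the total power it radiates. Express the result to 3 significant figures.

Wien's law: T = b/λ_max = 2.898×10⁻³/5.399×10⁻⁶ = 536.766 K.
Surface area A = 4πR² = 4π(3.50×10⁷ m)² = 1.53938×10¹⁶ m².
Then P = σAT⁴ = 5.670×10⁻⁸×1.53938×10¹⁶×(536.766)⁴ = 7.25×10¹⁹ W.

P ≈ 7.25×10¹⁹ W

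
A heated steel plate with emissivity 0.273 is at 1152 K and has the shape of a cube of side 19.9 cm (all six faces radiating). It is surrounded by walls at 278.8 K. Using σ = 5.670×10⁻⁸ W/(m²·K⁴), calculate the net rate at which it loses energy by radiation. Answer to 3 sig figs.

Area A = 6s² = 6×(0.199 m)² = 0.237606 m².
Net radiated power P_net = εσA(T⁴ − T₀⁴) = 0.273×5.670×10⁻⁸×0.237606×(1152⁴ − 278.8⁴).
T⁴ − T₀⁴ = 1.76121×10¹² − 6.04187×10⁹ = 1.75517×10¹² K⁴, so P_net = 6.46×10³ W.

Net loss ≈ 6.46×10³ W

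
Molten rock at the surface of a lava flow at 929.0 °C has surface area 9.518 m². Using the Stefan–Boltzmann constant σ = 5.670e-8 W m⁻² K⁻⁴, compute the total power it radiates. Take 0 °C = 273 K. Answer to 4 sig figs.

P ≈ 1.127×10⁶ W

T = 929.0 °C + 273 = 1202.0 K.
Area A = 9.518 m².
P = σAT⁴ = 5.670×10⁻⁸ × 9.518 × (1202.0)⁴ = 1.127×10⁶ W.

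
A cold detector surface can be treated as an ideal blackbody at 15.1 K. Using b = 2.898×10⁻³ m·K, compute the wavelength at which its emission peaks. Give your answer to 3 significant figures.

Wien's displacement law: λ_max = b/T = (2.898×10⁻³ m·K)/(15.1 K) = 1.919×10⁻⁴ m.
That is 1.92×10⁻⁴ m, in the infrared range.

λ_max ≈ 1.92×10⁻⁴ m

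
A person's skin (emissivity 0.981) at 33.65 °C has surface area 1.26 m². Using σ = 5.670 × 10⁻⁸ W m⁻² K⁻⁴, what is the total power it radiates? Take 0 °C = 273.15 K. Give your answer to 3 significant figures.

P ≈ 621 W

T = 33.65 °C + 273.15 = 306.80 K.
Area A = 1.26 m².
P = εσAT⁴ = 0.981 × 5.670×10⁻⁸ × 1.26 × (306.80)⁴ = 621 W.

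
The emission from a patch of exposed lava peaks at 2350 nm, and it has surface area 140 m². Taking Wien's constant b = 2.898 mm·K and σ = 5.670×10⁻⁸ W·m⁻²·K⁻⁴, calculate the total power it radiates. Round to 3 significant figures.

P ≈ 1.84×10⁷ W

Wien's law: T = b/λ_max = 2.898×10⁻³/2.350×10⁻⁶ = 1233.19 K.
Area A = 140 m².
Then P = σAT⁴ = 5.670×10⁻⁸×140×(1233.19)⁴ = 1.84×10⁷ W.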